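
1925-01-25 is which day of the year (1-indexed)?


Date: January 25, 1925
No months before January
Plus 25 days in January

Day of year: 25


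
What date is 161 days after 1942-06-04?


Start: 1942-06-04, add 161 days
June 1942 has 30 days: 30 - 4 = 26 days to June 30 -> 135 left
July 1942 has 31 days -> 104 left
August 1942 has 31 days -> 73 left
September 1942 has 30 days -> 43 left
October 1942 has 31 days -> 12 left
November 1942: 12 <= 30 -> lands on November 12

Result: 1942-11-12


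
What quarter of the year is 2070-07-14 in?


Month: July (month 7)
Q1: Jan-Mar, Q2: Apr-Jun, Q3: Jul-Sep, Q4: Oct-Dec

Q3


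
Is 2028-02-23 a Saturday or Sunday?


Anchor: Jan 1, 2028. With p = 2028 - 1 = 2027: (p + p//4 - p//100 + p//400) mod 7 = (2027 + 506 - 20 + 5) mod 7 = 2518 mod 7 = 5 -> Saturday (Mon=0 ... Sun=6)
Day of year: 54; offset = 53
Weekday index = (5 + 53) mod 7 = 2 -> Wednesday
Weekend days: Saturday, Sunday

No


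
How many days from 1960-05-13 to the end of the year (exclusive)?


Day of year: 134 of 366
Remaining = 366 - 134

232 days


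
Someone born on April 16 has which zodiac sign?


Date: April 16
Conventional tropical zodiac dates: Aries from March 21 onward; Taurus starts April 20
April 16 falls within the Aries range

Aries


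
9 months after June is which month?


June is month 6
6 + 9 = 15; wrap: 15 - 12 = 3

March


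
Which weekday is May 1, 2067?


Target: May 1, 2067
Anchor: Jan 1, 2067. With p = 2067 - 1 = 2066: (p + p//4 - p//100 + p//400) mod 7 = (2066 + 516 - 20 + 5) mod 7 = 2567 mod 7 = 5 -> Saturday (Mon=0 ... Sun=6)
Days before May (Jan-Apr): 120 days
Weekday index = (5 + 120) mod 7 = 6

Sunday


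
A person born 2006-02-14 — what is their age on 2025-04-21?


Birth: 2006-02-14
Reference: 2025-04-21
Year difference: 2025 - 2006 = 19

19 years old


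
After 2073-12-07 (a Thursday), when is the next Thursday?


Current: Thursday
Target: Thursday
Days ahead: 7

Next Thursday: 2073-12-14


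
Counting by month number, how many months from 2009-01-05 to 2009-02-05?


From January 2009 to February 2009
0 years * 12 = 0 months, plus 1 month = 1

1 month


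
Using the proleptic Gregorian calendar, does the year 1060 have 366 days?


Gregorian leap year rule: divisible by 4, but not by 100, unless also by 400.
1060 is divisible by 4 but not 100 -> leap year

Yes


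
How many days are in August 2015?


August 2015

31 days


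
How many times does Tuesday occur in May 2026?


May 2026 has 31 days
Anchor: Jan 1, 2026. With p = 2026 - 1 = 2025: (p + p//4 - p//100 + p//400) mod 7 = (2025 + 506 - 20 + 5) mod 7 = 2516 mod 7 = 3 -> Thursday (Mon=0 ... Sun=6)
Days before May (Jan-Apr): 120; May 1 index = (3 + 120) mod 7 = 4 -> Friday
First Tuesday is May 5
Tuesdays: 5, 12, 19, 26

4 Tuesdays


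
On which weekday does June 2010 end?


June 2010 has 30 days
Anchor: Jan 1, 2010. With p = 2010 - 1 = 2009: (p + p//4 - p//100 + p//400) mod 7 = (2009 + 502 - 20 + 5) mod 7 = 2496 mod 7 = 4 -> Friday (Mon=0 ... Sun=6)
Days before June (Jan-May): 151; June 1 index = (4 + 151) mod 7 = 1 -> Tuesday
Last day offset: 30 - 1 = 29 days
Weekday index = (1 + 29) mod 7 = 2

Wednesday, June 30


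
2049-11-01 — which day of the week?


Date: November 1, 2049
Anchor: Jan 1, 2049. With p = 2049 - 1 = 2048: (p + p//4 - p//100 + p//400) mod 7 = (2048 + 512 - 20 + 5) mod 7 = 2545 mod 7 = 4 -> Friday (Mon=0 ... Sun=6)
Days before November (Jan-Oct): 304; offset = 304 + 1 - 1 = 304
Weekday index = (4 + 304) mod 7 = 0

Day of the week: Monday


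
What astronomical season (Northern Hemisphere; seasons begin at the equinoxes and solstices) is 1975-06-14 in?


Date: June 14
Astronomical Spring (approx.; exact equinox/solstice day varies by year): March 20 to June 20
June 14 falls within the Spring window

Spring


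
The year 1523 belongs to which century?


Century = (year - 1) // 100 + 1
= (1523 - 1) // 100 + 1
= 1522 // 100 + 1
= 15 + 1

16th century


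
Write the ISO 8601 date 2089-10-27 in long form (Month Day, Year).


ISO 2089-10-27 parses as year=2089, month=10, day=27
Month 10 -> October

October 27, 2089


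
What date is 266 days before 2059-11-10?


Start: 2059-11-10, subtract 266 days
Back 10 days from November 10 reaches October 31, 2059 -> 256 left
October 2059 has 31 days -> back to September 30, 2059 -> 225 left
September 2059 has 30 days -> back to August 31, 2059 -> 195 left
August 2059 has 31 days -> back to July 31, 2059 -> 164 left
July 2059 has 31 days -> back to June 30, 2059 -> 133 left
June 2059 has 30 days -> back to May 31, 2059 -> 103 left
May 2059 has 31 days -> back to April 30, 2059 -> 72 left
April 2059 has 30 days -> back to March 31, 2059 -> 42 left
March 2059 has 31 days -> back to February 28, 2059 -> 11 left
February 2059: 28 - 11 = 17 -> lands on February 17

Result: 2059-02-17


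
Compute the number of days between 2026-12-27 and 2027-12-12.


From 2026-12-27 to 2027-12-12
2026-12-27: days before December = 31 + 28 + 31 + 30 + 31 + 30 + 31 + 31 + 30 + 31 + 30 = 334 (2026 is not a leap year); day of year = 334 + 27 = 361
2027-12-12: days before December = 31 + 28 + 31 + 30 + 31 + 30 + 31 + 31 + 30 + 31 + 30 = 334 (2027 is not a leap year); day of year = 334 + 12 = 346
Rest of 2026: 365 - 361 = 4
Total = 4 + 346 = 350

350 days


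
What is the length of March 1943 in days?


March 1943

31 days


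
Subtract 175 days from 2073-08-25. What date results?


Start: 2073-08-25, subtract 175 days
Back 25 days from August 25 reaches July 31, 2073 -> 150 left
July 2073 has 31 days -> back to June 30, 2073 -> 119 left
June 2073 has 30 days -> back to May 31, 2073 -> 89 left
May 2073 has 31 days -> back to April 30, 2073 -> 58 left
April 2073 has 30 days -> back to March 31, 2073 -> 28 left
March 2073: 31 - 28 = 3 -> lands on March 3

Result: 2073-03-03


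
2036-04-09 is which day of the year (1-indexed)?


Date: April 9, 2036
Days in months 1 through 3: 91
Plus 9 days in April

Day of year: 100


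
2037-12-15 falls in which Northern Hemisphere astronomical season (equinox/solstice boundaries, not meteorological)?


Date: December 15
Astronomical Autumn (approx.; exact equinox/solstice day varies by year): September 22 to December 20
December 15 falls within the Autumn window

Autumn


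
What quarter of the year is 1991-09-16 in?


Month: September (month 9)
Q1: Jan-Mar, Q2: Apr-Jun, Q3: Jul-Sep, Q4: Oct-Dec

Q3


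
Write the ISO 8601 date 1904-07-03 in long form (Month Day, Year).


ISO 1904-07-03 parses as year=1904, month=07, day=03
Month 7 -> July

July 3, 1904


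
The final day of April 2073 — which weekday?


April 2073 has 30 days
Anchor: Jan 1, 2073. With p = 2073 - 1 = 2072: (p + p//4 - p//100 + p//400) mod 7 = (2072 + 518 - 20 + 5) mod 7 = 2575 mod 7 = 6 -> Sunday (Mon=0 ... Sun=6)
Days before April (Jan-Mar): 90; April 1 index = (6 + 90) mod 7 = 5 -> Saturday
Last day offset: 30 - 1 = 29 days
Weekday index = (5 + 29) mod 7 = 6

Sunday, April 30


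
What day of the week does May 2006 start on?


Target: May 1, 2006
Anchor: Jan 1, 2006. With p = 2006 - 1 = 2005: (p + p//4 - p//100 + p//400) mod 7 = (2005 + 501 - 20 + 5) mod 7 = 2491 mod 7 = 6 -> Sunday (Mon=0 ... Sun=6)
Days before May (Jan-Apr): 120 days
Weekday index = (6 + 120) mod 7 = 0

Monday


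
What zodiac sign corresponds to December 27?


Date: December 27
Conventional tropical zodiac dates: Capricorn from December 22 onward; Aquarius starts January 20
December 27 falls within the Capricorn range

Capricorn


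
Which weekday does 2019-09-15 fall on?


Date: September 15, 2019
Anchor: Jan 1, 2019. With p = 2019 - 1 = 2018: (p + p//4 - p//100 + p//400) mod 7 = (2018 + 504 - 20 + 5) mod 7 = 2507 mod 7 = 1 -> Tuesday (Mon=0 ... Sun=6)
Days before September (Jan-Aug): 243; offset = 243 + 15 - 1 = 257
Weekday index = (1 + 257) mod 7 = 6

Day of the week: Sunday


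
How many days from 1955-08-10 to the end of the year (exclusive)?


Day of year: 222 of 365
Remaining = 365 - 222

143 days


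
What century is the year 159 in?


Century = (year - 1) // 100 + 1
= (159 - 1) // 100 + 1
= 158 // 100 + 1
= 1 + 1

2nd century


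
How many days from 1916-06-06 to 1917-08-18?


From 1916-06-06 to 1917-08-18
1916-06-06: days before June = 31 + 29 + 31 + 30 + 31 = 152 (1916 is a leap year); day of year = 152 + 6 = 158
1917-08-18: days before August = 31 + 28 + 31 + 30 + 31 + 30 + 31 = 212 (1917 is not a leap year); day of year = 212 + 18 = 230
Rest of 1916: 366 - 158 = 208
Total = 208 + 230 = 438

438 days


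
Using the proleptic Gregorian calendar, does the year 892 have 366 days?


Gregorian leap year rule: divisible by 4, but not by 100, unless also by 400.
892 is divisible by 4 but not 100 -> leap year

Yes


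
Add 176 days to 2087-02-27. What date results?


Start: 2087-02-27, add 176 days
February 2087 has 28 days: 28 - 27 = 1 day to February 28 -> 175 left
March 2087 has 31 days -> 144 left
April 2087 has 30 days -> 114 left
May 2087 has 31 days -> 83 left
June 2087 has 30 days -> 53 left
July 2087 has 31 days -> 22 left
August 2087: 22 <= 31 -> lands on August 22

Result: 2087-08-22


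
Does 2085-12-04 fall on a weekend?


Anchor: Jan 1, 2085. With p = 2085 - 1 = 2084: (p + p//4 - p//100 + p//400) mod 7 = (2084 + 521 - 20 + 5) mod 7 = 2590 mod 7 = 0 -> Monday (Mon=0 ... Sun=6)
Day of year: 338; offset = 337
Weekday index = (0 + 337) mod 7 = 1 -> Tuesday
Weekend days: Saturday, Sunday

No


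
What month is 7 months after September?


September is month 9
9 + 7 = 16; wrap: 16 - 12 = 4

April


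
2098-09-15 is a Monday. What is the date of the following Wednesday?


Current: Monday
Target: Wednesday
Days ahead: 2

Next Wednesday: 2098-09-17


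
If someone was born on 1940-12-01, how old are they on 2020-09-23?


Birth: 1940-12-01
Reference: 2020-09-23
Year difference: 2020 - 1940 = 80
Birthday not yet reached in 2020, subtract 1

79 years old


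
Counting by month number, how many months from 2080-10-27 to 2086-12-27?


From October 2080 to December 2086
6 years * 12 = 72 months, plus 2 months = 74

74 months


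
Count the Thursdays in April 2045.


April 2045 has 30 days
Anchor: Jan 1, 2045. With p = 2045 - 1 = 2044: (p + p//4 - p//100 + p//400) mod 7 = (2044 + 511 - 20 + 5) mod 7 = 2540 mod 7 = 6 -> Sunday (Mon=0 ... Sun=6)
Days before April (Jan-Mar): 90; April 1 index = (6 + 90) mod 7 = 5 -> Saturday
First Thursday is April 6
Thursdays: 6, 13, 20, 27

4 Thursdays


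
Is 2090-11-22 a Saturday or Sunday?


Anchor: Jan 1, 2090. With p = 2090 - 1 = 2089: (p + p//4 - p//100 + p//400) mod 7 = (2089 + 522 - 20 + 5) mod 7 = 2596 mod 7 = 6 -> Sunday (Mon=0 ... Sun=6)
Day of year: 326; offset = 325
Weekday index = (6 + 325) mod 7 = 2 -> Wednesday
Weekend days: Saturday, Sunday

No


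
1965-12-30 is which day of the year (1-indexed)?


Date: December 30, 1965
Days in months 1 through 11: 334
Plus 30 days in December

Day of year: 364


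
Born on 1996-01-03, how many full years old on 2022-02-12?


Birth: 1996-01-03
Reference: 2022-02-12
Year difference: 2022 - 1996 = 26

26 years old


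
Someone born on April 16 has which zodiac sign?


Date: April 16
Conventional tropical zodiac dates: Aries from March 21 onward; Taurus starts April 20
April 16 falls within the Aries range

Aries


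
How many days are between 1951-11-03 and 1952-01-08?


From 1951-11-03 to 1952-01-08
1951-11-03: days before November = 31 + 28 + 31 + 30 + 31 + 30 + 31 + 31 + 30 + 31 = 304 (1951 is not a leap year); day of year = 304 + 3 = 307
1952-01-08: day of year = 8
Rest of 1951: 365 - 307 = 58
Total = 58 + 8 = 66

66 days


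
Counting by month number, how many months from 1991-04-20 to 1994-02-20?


From April 1991 to February 1994
3 years * 12 = 36 months, minus 2 months = 34

34 months


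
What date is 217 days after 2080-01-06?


Start: 2080-01-06, add 217 days
January 2080 has 31 days: 31 - 6 = 25 days to January 31 -> 192 left
February 2080 has 29 days -> 163 left
March 2080 has 31 days -> 132 left
April 2080 has 30 days -> 102 left
May 2080 has 31 days -> 71 left
June 2080 has 30 days -> 41 left
July 2080 has 31 days -> 10 left
August 2080: 10 <= 31 -> lands on August 10

Result: 2080-08-10


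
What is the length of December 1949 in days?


December 1949

31 days


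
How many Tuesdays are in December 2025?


December 2025 has 31 days
Anchor: Jan 1, 2025. With p = 2025 - 1 = 2024: (p + p//4 - p//100 + p//400) mod 7 = (2024 + 506 - 20 + 5) mod 7 = 2515 mod 7 = 2 -> Wednesday (Mon=0 ... Sun=6)
Days before December (Jan-Nov): 334; December 1 index = (2 + 334) mod 7 = 0 -> Monday
First Tuesday is December 2
Tuesdays: 2, 9, 16, 23, 30

5 Tuesdays


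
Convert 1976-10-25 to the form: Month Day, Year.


ISO 1976-10-25 parses as year=1976, month=10, day=25
Month 10 -> October

October 25, 1976


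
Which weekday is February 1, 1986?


Target: February 1, 1986
Anchor: Jan 1, 1986. With p = 1986 - 1 = 1985: (p + p//4 - p//100 + p//400) mod 7 = (1985 + 496 - 19 + 4) mod 7 = 2466 mod 7 = 2 -> Wednesday (Mon=0 ... Sun=6)
Days before February (Jan): 31 days
Weekday index = (2 + 31) mod 7 = 5

Saturday


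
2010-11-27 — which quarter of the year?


Month: November (month 11)
Q1: Jan-Mar, Q2: Apr-Jun, Q3: Jul-Sep, Q4: Oct-Dec

Q4


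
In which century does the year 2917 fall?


Century = (year - 1) // 100 + 1
= (2917 - 1) // 100 + 1
= 2916 // 100 + 1
= 29 + 1

30th century


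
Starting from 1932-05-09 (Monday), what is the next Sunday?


Current: Monday
Target: Sunday
Days ahead: 6

Next Sunday: 1932-05-15


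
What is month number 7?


Month 7 of 12

July


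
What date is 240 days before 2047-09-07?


Start: 2047-09-07, subtract 240 days
Back 7 days from September 7 reaches August 31, 2047 -> 233 left
August 2047 has 31 days -> back to July 31, 2047 -> 202 left
July 2047 has 31 days -> back to June 30, 2047 -> 171 left
June 2047 has 30 days -> back to May 31, 2047 -> 141 left
May 2047 has 31 days -> back to April 30, 2047 -> 110 left
April 2047 has 30 days -> back to March 31, 2047 -> 80 left
March 2047 has 31 days -> back to February 28, 2047 -> 49 left
February 2047 has 28 days -> back to January 31, 2047 -> 21 left
January 2047: 31 - 21 = 10 -> lands on January 10

Result: 2047-01-10


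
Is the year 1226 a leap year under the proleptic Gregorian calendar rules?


Gregorian leap year rule: divisible by 4, but not by 100, unless also by 400.
1226 is not divisible by 4 -> not a leap year

No


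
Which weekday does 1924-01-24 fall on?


Date: January 24, 1924
Anchor: Jan 1, 1924. With p = 1924 - 1 = 1923: (p + p//4 - p//100 + p//400) mod 7 = (1923 + 480 - 19 + 4) mod 7 = 2388 mod 7 = 1 -> Tuesday (Mon=0 ... Sun=6)
Days into year = 24 - 1 = 23
Weekday index = (1 + 23) mod 7 = 3

Day of the week: Thursday


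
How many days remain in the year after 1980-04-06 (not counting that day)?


Day of year: 97 of 366
Remaining = 366 - 97

269 days


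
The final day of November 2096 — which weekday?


November 2096 has 30 days
Anchor: Jan 1, 2096. With p = 2096 - 1 = 2095: (p + p//4 - p//100 + p//400) mod 7 = (2095 + 523 - 20 + 5) mod 7 = 2603 mod 7 = 6 -> Sunday (Mon=0 ... Sun=6)
Days before November (Jan-Oct): 305; November 1 index = (6 + 305) mod 7 = 3 -> Thursday
Last day offset: 30 - 1 = 29 days
Weekday index = (3 + 29) mod 7 = 4

Friday, November 30


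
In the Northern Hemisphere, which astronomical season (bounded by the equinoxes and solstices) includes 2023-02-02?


Date: February 2
Astronomical Winter (approx.; exact equinox/solstice day varies by year): December 21 to March 19
February 2 falls within the Winter window

Winter


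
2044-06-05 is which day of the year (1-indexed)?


Date: June 5, 2044
Days in months 1 through 5: 152
Plus 5 days in June

Day of year: 157


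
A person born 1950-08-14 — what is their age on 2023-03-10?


Birth: 1950-08-14
Reference: 2023-03-10
Year difference: 2023 - 1950 = 73
Birthday not yet reached in 2023, subtract 1

72 years old


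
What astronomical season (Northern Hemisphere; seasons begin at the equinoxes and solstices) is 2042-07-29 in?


Date: July 29
Astronomical Summer (approx.; exact equinox/solstice day varies by year): June 21 to September 21
July 29 falls within the Summer window

Summer


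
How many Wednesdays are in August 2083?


August 2083 has 31 days
Anchor: Jan 1, 2083. With p = 2083 - 1 = 2082: (p + p//4 - p//100 + p//400) mod 7 = (2082 + 520 - 20 + 5) mod 7 = 2587 mod 7 = 4 -> Friday (Mon=0 ... Sun=6)
Days before August (Jan-Jul): 212; August 1 index = (4 + 212) mod 7 = 6 -> Sunday
First Wednesday is August 4
Wednesdays: 4, 11, 18, 25

4 Wednesdays


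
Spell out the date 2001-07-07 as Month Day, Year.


ISO 2001-07-07 parses as year=2001, month=07, day=07
Month 7 -> July

July 7, 2001


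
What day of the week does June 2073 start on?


Target: June 1, 2073
Anchor: Jan 1, 2073. With p = 2073 - 1 = 2072: (p + p//4 - p//100 + p//400) mod 7 = (2072 + 518 - 20 + 5) mod 7 = 2575 mod 7 = 6 -> Sunday (Mon=0 ... Sun=6)
Days before June (Jan-May): 151 days
Weekday index = (6 + 151) mod 7 = 3

Thursday


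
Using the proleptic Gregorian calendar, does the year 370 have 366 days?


Gregorian leap year rule: divisible by 4, but not by 100, unless also by 400.
370 is not divisible by 4 -> not a leap year

No


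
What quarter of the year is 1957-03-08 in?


Month: March (month 3)
Q1: Jan-Mar, Q2: Apr-Jun, Q3: Jul-Sep, Q4: Oct-Dec

Q1


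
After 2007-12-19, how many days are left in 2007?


Day of year: 353 of 365
Remaining = 365 - 353

12 days


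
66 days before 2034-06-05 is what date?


Start: 2034-06-05, subtract 66 days
Back 5 days from June 5 reaches May 31, 2034 -> 61 left
May 2034 has 31 days -> back to April 30, 2034 -> 30 left
April 2034 has 30 days -> back to March 31, 2034 -> 0 left
March 2034: 31 - 0 = 31 -> lands on March 31

Result: 2034-03-31


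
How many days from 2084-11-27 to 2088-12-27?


From 2084-11-27 to 2088-12-27
2084-11-27: days before November = 31 + 29 + 31 + 30 + 31 + 30 + 31 + 31 + 30 + 31 = 305 (2084 is a leap year); day of year = 305 + 27 = 332
2088-12-27: days before December = 31 + 29 + 31 + 30 + 31 + 30 + 31 + 31 + 30 + 31 + 30 = 335 (2088 is a leap year); day of year = 335 + 27 = 362
Rest of 2084: 366 - 332 = 34
Full years 2085 (365), 2086 (365), 2087 (365): 1095
Total = 34 + 1095 + 362 = 1491

1491 days


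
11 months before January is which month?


January is month 1
1 - 11 = -10; wrap: -10 + 12 = 2

February


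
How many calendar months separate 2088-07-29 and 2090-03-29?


From July 2088 to March 2090
2 years * 12 = 24 months, minus 4 months = 20

20 months


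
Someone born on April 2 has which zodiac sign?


Date: April 2
Conventional tropical zodiac dates: Aries from March 21 onward; Taurus starts April 20
April 2 falls within the Aries range

Aries


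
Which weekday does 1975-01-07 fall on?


Date: January 7, 1975
Anchor: Jan 1, 1975. With p = 1975 - 1 = 1974: (p + p//4 - p//100 + p//400) mod 7 = (1974 + 493 - 19 + 4) mod 7 = 2452 mod 7 = 2 -> Wednesday (Mon=0 ... Sun=6)
Days into year = 7 - 1 = 6
Weekday index = (2 + 6) mod 7 = 1

Day of the week: Tuesday


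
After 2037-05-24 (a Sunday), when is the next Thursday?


Current: Sunday
Target: Thursday
Days ahead: 4

Next Thursday: 2037-05-28


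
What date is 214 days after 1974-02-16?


Start: 1974-02-16, add 214 days
February 1974 has 28 days: 28 - 16 = 12 days to February 28 -> 202 left
March 1974 has 31 days -> 171 left
April 1974 has 30 days -> 141 left
May 1974 has 31 days -> 110 left
June 1974 has 30 days -> 80 left
July 1974 has 31 days -> 49 left
August 1974 has 31 days -> 18 left
September 1974: 18 <= 30 -> lands on September 18

Result: 1974-09-18


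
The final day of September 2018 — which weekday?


September 2018 has 30 days
Anchor: Jan 1, 2018. With p = 2018 - 1 = 2017: (p + p//4 - p//100 + p//400) mod 7 = (2017 + 504 - 20 + 5) mod 7 = 2506 mod 7 = 0 -> Monday (Mon=0 ... Sun=6)
Days before September (Jan-Aug): 243; September 1 index = (0 + 243) mod 7 = 5 -> Saturday
Last day offset: 30 - 1 = 29 days
Weekday index = (5 + 29) mod 7 = 6

Sunday, September 30


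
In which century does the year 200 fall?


Century = (year - 1) // 100 + 1
= (200 - 1) // 100 + 1
= 199 // 100 + 1
= 1 + 1

2nd century


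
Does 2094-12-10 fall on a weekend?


Anchor: Jan 1, 2094. With p = 2094 - 1 = 2093: (p + p//4 - p//100 + p//400) mod 7 = (2093 + 523 - 20 + 5) mod 7 = 2601 mod 7 = 4 -> Friday (Mon=0 ... Sun=6)
Day of year: 344; offset = 343
Weekday index = (4 + 343) mod 7 = 4 -> Friday
Weekend days: Saturday, Sunday

No


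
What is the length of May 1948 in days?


May 1948

31 days


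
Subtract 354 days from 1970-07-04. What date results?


Start: 1970-07-04, subtract 354 days
Back 4 days from July 4 reaches June 30, 1970 -> 350 left
June 1970 has 30 days -> back to May 31, 1970 -> 320 left
May 1970 has 31 days -> back to April 30, 1970 -> 289 left
April 1970 has 30 days -> back to March 31, 1970 -> 259 left
March 1970 has 31 days -> back to February 28, 1970 -> 228 left
February 1970 has 28 days -> back to January 31, 1970 -> 200 left
January 1970 has 31 days -> back to December 31, 1969 -> 169 left
December 1969 has 31 days -> back to November 30, 1969 -> 138 left
November 1969 has 30 days -> back to October 31, 1969 -> 108 left
October 1969 has 31 days -> back to September 30, 1969 -> 77 left
September 1969 has 30 days -> back to August 31, 1969 -> 47 left
August 1969 has 31 days -> back to July 31, 1969 -> 16 left
July 1969: 31 - 16 = 15 -> lands on July 15

Result: 1969-07-15


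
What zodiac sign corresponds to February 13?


Date: February 13
Conventional tropical zodiac dates: Aquarius from January 20 onward; Pisces starts February 19
February 13 falls within the Aquarius range

Aquarius


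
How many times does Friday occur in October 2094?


October 2094 has 31 days
Anchor: Jan 1, 2094. With p = 2094 - 1 = 2093: (p + p//4 - p//100 + p//400) mod 7 = (2093 + 523 - 20 + 5) mod 7 = 2601 mod 7 = 4 -> Friday (Mon=0 ... Sun=6)
Days before October (Jan-Sep): 273; October 1 index = (4 + 273) mod 7 = 4 -> Friday
First Friday is October 1
Fridays: 1, 8, 15, 22, 29

5 Fridays


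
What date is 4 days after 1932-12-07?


Start: 1932-12-07, add 4 days
December 1932 has 31 days; 7 + 4 = 11 stays within December

Result: 1932-12-11


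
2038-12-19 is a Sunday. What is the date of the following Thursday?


Current: Sunday
Target: Thursday
Days ahead: 4

Next Thursday: 2038-12-23


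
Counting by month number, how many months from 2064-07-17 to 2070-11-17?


From July 2064 to November 2070
6 years * 12 = 72 months, plus 4 months = 76

76 months


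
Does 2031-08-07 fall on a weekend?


Anchor: Jan 1, 2031. With p = 2031 - 1 = 2030: (p + p//4 - p//100 + p//400) mod 7 = (2030 + 507 - 20 + 5) mod 7 = 2522 mod 7 = 2 -> Wednesday (Mon=0 ... Sun=6)
Day of year: 219; offset = 218
Weekday index = (2 + 218) mod 7 = 3 -> Thursday
Weekend days: Saturday, Sunday

No


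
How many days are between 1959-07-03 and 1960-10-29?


From 1959-07-03 to 1960-10-29
1959-07-03: days before July = 31 + 28 + 31 + 30 + 31 + 30 = 181 (1959 is not a leap year); day of year = 181 + 3 = 184
1960-10-29: days before October = 31 + 29 + 31 + 30 + 31 + 30 + 31 + 31 + 30 = 274 (1960 is a leap year); day of year = 274 + 29 = 303
Rest of 1959: 365 - 184 = 181
Total = 181 + 303 = 484

484 days


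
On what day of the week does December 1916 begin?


Target: December 1, 1916
Anchor: Jan 1, 1916. With p = 1916 - 1 = 1915: (p + p//4 - p//100 + p//400) mod 7 = (1915 + 478 - 19 + 4) mod 7 = 2378 mod 7 = 5 -> Saturday (Mon=0 ... Sun=6)
Days before December (Jan-Nov): 335 days
Weekday index = (5 + 335) mod 7 = 4

Friday


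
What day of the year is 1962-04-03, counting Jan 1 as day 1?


Date: April 3, 1962
Days in months 1 through 3: 90
Plus 3 days in April

Day of year: 93


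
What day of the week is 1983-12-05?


Date: December 5, 1983
Anchor: Jan 1, 1983. With p = 1983 - 1 = 1982: (p + p//4 - p//100 + p//400) mod 7 = (1982 + 495 - 19 + 4) mod 7 = 2462 mod 7 = 5 -> Saturday (Mon=0 ... Sun=6)
Days before December (Jan-Nov): 334; offset = 334 + 5 - 1 = 338
Weekday index = (5 + 338) mod 7 = 0

Day of the week: Monday


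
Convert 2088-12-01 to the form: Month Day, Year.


ISO 2088-12-01 parses as year=2088, month=12, day=01
Month 12 -> December

December 1, 2088


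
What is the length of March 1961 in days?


March 1961

31 days


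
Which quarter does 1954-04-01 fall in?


Month: April (month 4)
Q1: Jan-Mar, Q2: Apr-Jun, Q3: Jul-Sep, Q4: Oct-Dec

Q2


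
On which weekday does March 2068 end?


March 2068 has 31 days
Anchor: Jan 1, 2068. With p = 2068 - 1 = 2067: (p + p//4 - p//100 + p//400) mod 7 = (2067 + 516 - 20 + 5) mod 7 = 2568 mod 7 = 6 -> Sunday (Mon=0 ... Sun=6)
Days before March (Jan-Feb): 60; March 1 index = (6 + 60) mod 7 = 3 -> Thursday
Last day offset: 31 - 1 = 30 days
Weekday index = (3 + 30) mod 7 = 5

Saturday, March 31


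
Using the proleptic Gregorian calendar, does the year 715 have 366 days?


Gregorian leap year rule: divisible by 4, but not by 100, unless also by 400.
715 is not divisible by 4 -> not a leap year

No


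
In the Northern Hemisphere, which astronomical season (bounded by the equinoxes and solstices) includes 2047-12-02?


Date: December 2
Astronomical Autumn (approx.; exact equinox/solstice day varies by year): September 22 to December 20
December 2 falls within the Autumn window

Autumn


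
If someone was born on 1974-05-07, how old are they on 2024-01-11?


Birth: 1974-05-07
Reference: 2024-01-11
Year difference: 2024 - 1974 = 50
Birthday not yet reached in 2024, subtract 1

49 years old


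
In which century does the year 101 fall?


Century = (year - 1) // 100 + 1
= (101 - 1) // 100 + 1
= 100 // 100 + 1
= 1 + 1

2nd century


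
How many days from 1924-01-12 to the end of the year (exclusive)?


Day of year: 12 of 366
Remaining = 366 - 12

354 days


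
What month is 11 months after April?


April is month 4
4 + 11 = 15; wrap: 15 - 12 = 3

March


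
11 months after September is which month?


September is month 9
9 + 11 = 20; wrap: 20 - 12 = 8

August


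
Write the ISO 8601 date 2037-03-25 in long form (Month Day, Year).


ISO 2037-03-25 parses as year=2037, month=03, day=25
Month 3 -> March

March 25, 2037


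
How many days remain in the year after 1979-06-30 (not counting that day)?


Day of year: 181 of 365
Remaining = 365 - 181

184 days


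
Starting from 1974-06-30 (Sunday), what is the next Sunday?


Current: Sunday
Target: Sunday
Days ahead: 7

Next Sunday: 1974-07-07


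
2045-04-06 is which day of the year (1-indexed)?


Date: April 6, 2045
Days in months 1 through 3: 90
Plus 6 days in April

Day of year: 96


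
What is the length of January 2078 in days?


January 2078

31 days


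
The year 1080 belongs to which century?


Century = (year - 1) // 100 + 1
= (1080 - 1) // 100 + 1
= 1079 // 100 + 1
= 10 + 1

11th century


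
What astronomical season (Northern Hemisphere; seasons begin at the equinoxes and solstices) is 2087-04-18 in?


Date: April 18
Astronomical Spring (approx.; exact equinox/solstice day varies by year): March 20 to June 20
April 18 falls within the Spring window

Spring


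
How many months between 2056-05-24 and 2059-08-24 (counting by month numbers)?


From May 2056 to August 2059
3 years * 12 = 36 months, plus 3 months = 39

39 months


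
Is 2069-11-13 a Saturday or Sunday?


Anchor: Jan 1, 2069. With p = 2069 - 1 = 2068: (p + p//4 - p//100 + p//400) mod 7 = (2068 + 517 - 20 + 5) mod 7 = 2570 mod 7 = 1 -> Tuesday (Mon=0 ... Sun=6)
Day of year: 317; offset = 316
Weekday index = (1 + 316) mod 7 = 2 -> Wednesday
Weekend days: Saturday, Sunday

No


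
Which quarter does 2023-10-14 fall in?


Month: October (month 10)
Q1: Jan-Mar, Q2: Apr-Jun, Q3: Jul-Sep, Q4: Oct-Dec

Q4


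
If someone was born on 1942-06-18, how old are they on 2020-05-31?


Birth: 1942-06-18
Reference: 2020-05-31
Year difference: 2020 - 1942 = 78
Birthday not yet reached in 2020, subtract 1

77 years old


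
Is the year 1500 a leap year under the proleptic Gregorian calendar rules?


Gregorian leap year rule: divisible by 4, but not by 100, unless also by 400.
1500 is divisible by 100 but not 400 -> not a leap year

No


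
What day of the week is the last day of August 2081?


August 2081 has 31 days
Anchor: Jan 1, 2081. With p = 2081 - 1 = 2080: (p + p//4 - p//100 + p//400) mod 7 = (2080 + 520 - 20 + 5) mod 7 = 2585 mod 7 = 2 -> Wednesday (Mon=0 ... Sun=6)
Days before August (Jan-Jul): 212; August 1 index = (2 + 212) mod 7 = 4 -> Friday
Last day offset: 31 - 1 = 30 days
Weekday index = (4 + 30) mod 7 = 6

Sunday, August 31


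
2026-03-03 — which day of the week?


Date: March 3, 2026
Anchor: Jan 1, 2026. With p = 2026 - 1 = 2025: (p + p//4 - p//100 + p//400) mod 7 = (2025 + 506 - 20 + 5) mod 7 = 2516 mod 7 = 3 -> Thursday (Mon=0 ... Sun=6)
Days before March (Jan-Feb): 59; offset = 59 + 3 - 1 = 61
Weekday index = (3 + 61) mod 7 = 1

Day of the week: Tuesday


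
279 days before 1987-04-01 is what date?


Start: 1987-04-01, subtract 279 days
Back 1 day from April 1 reaches March 31, 1987 -> 278 left
March 1987 has 31 days -> back to February 28, 1987 -> 247 left
February 1987 has 28 days -> back to January 31, 1987 -> 219 left
January 1987 has 31 days -> back to December 31, 1986 -> 188 left
December 1986 has 31 days -> back to November 30, 1986 -> 157 left
November 1986 has 30 days -> back to October 31, 1986 -> 127 left
October 1986 has 31 days -> back to September 30, 1986 -> 96 left
September 1986 has 30 days -> back to August 31, 1986 -> 66 left
August 1986 has 31 days -> back to July 31, 1986 -> 35 left
July 1986 has 31 days -> back to June 30, 1986 -> 4 left
June 1986: 30 - 4 = 26 -> lands on June 26

Result: 1986-06-26


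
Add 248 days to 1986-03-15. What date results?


Start: 1986-03-15, add 248 days
March 1986 has 31 days: 31 - 15 = 16 days to March 31 -> 232 left
April 1986 has 30 days -> 202 left
May 1986 has 31 days -> 171 left
June 1986 has 30 days -> 141 left
July 1986 has 31 days -> 110 left
August 1986 has 31 days -> 79 left
September 1986 has 30 days -> 49 left
October 1986 has 31 days -> 18 left
November 1986: 18 <= 30 -> lands on November 18

Result: 1986-11-18


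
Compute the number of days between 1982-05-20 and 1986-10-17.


From 1982-05-20 to 1986-10-17
1982-05-20: days before May = 31 + 28 + 31 + 30 = 120 (1982 is not a leap year); day of year = 120 + 20 = 140
1986-10-17: days before October = 31 + 28 + 31 + 30 + 31 + 30 + 31 + 31 + 30 = 273 (1986 is not a leap year); day of year = 273 + 17 = 290
Rest of 1982: 365 - 140 = 225
Full years 1983 (365), 1984 (366), 1985 (365): 1096
Total = 225 + 1096 + 290 = 1611

1611 days


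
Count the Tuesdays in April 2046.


April 2046 has 30 days
Anchor: Jan 1, 2046. With p = 2046 - 1 = 2045: (p + p//4 - p//100 + p//400) mod 7 = (2045 + 511 - 20 + 5) mod 7 = 2541 mod 7 = 0 -> Monday (Mon=0 ... Sun=6)
Days before April (Jan-Mar): 90; April 1 index = (0 + 90) mod 7 = 6 -> Sunday
First Tuesday is April 3
Tuesdays: 3, 10, 17, 24

4 Tuesdays


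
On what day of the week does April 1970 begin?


Target: April 1, 1970
Anchor: Jan 1, 1970. With p = 1970 - 1 = 1969: (p + p//4 - p//100 + p//400) mod 7 = (1969 + 492 - 19 + 4) mod 7 = 2446 mod 7 = 3 -> Thursday (Mon=0 ... Sun=6)
Days before April (Jan-Mar): 90 days
Weekday index = (3 + 90) mod 7 = 2

Wednesday


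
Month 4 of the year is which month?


Month 4 of 12

April


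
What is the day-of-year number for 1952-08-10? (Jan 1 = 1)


Date: August 10, 1952
Days in months 1 through 7: 213
Plus 10 days in August

Day of year: 223


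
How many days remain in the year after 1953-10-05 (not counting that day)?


Day of year: 278 of 365
Remaining = 365 - 278

87 days


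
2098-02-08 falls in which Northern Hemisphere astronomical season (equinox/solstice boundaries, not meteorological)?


Date: February 8
Astronomical Winter (approx.; exact equinox/solstice day varies by year): December 21 to March 19
February 8 falls within the Winter window

Winter


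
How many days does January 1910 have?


January 1910

31 days


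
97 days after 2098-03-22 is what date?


Start: 2098-03-22, add 97 days
March 2098 has 31 days: 31 - 22 = 9 days to March 31 -> 88 left
April 2098 has 30 days -> 58 left
May 2098 has 31 days -> 27 left
June 2098: 27 <= 30 -> lands on June 27

Result: 2098-06-27


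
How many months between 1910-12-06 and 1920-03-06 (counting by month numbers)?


From December 1910 to March 1920
10 years * 12 = 120 months, minus 9 months = 111

111 months


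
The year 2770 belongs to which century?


Century = (year - 1) // 100 + 1
= (2770 - 1) // 100 + 1
= 2769 // 100 + 1
= 27 + 1

28th century


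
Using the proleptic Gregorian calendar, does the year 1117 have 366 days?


Gregorian leap year rule: divisible by 4, but not by 100, unless also by 400.
1117 is not divisible by 4 -> not a leap year

No


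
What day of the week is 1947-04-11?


Date: April 11, 1947
Anchor: Jan 1, 1947. With p = 1947 - 1 = 1946: (p + p//4 - p//100 + p//400) mod 7 = (1946 + 486 - 19 + 4) mod 7 = 2417 mod 7 = 2 -> Wednesday (Mon=0 ... Sun=6)
Days before April (Jan-Mar): 90; offset = 90 + 11 - 1 = 100
Weekday index = (2 + 100) mod 7 = 4

Day of the week: Friday


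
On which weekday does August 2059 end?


August 2059 has 31 days
Anchor: Jan 1, 2059. With p = 2059 - 1 = 2058: (p + p//4 - p//100 + p//400) mod 7 = (2058 + 514 - 20 + 5) mod 7 = 2557 mod 7 = 2 -> Wednesday (Mon=0 ... Sun=6)
Days before August (Jan-Jul): 212; August 1 index = (2 + 212) mod 7 = 4 -> Friday
Last day offset: 31 - 1 = 30 days
Weekday index = (4 + 30) mod 7 = 6

Sunday, August 31


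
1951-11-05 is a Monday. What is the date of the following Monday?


Current: Monday
Target: Monday
Days ahead: 7

Next Monday: 1951-11-12


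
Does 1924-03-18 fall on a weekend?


Anchor: Jan 1, 1924. With p = 1924 - 1 = 1923: (p + p//4 - p//100 + p//400) mod 7 = (1923 + 480 - 19 + 4) mod 7 = 2388 mod 7 = 1 -> Tuesday (Mon=0 ... Sun=6)
Day of year: 78; offset = 77
Weekday index = (1 + 77) mod 7 = 1 -> Tuesday
Weekend days: Saturday, Sunday

No


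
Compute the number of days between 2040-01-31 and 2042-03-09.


From 2040-01-31 to 2042-03-09
2040-01-31: day of year = 31
2042-03-09: days before March = 31 + 28 = 59 (2042 is not a leap year); day of year = 59 + 9 = 68
Rest of 2040: 366 - 31 = 335
Full years 2041 (365): 365
Total = 335 + 365 + 68 = 768

768 days


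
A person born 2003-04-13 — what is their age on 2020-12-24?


Birth: 2003-04-13
Reference: 2020-12-24
Year difference: 2020 - 2003 = 17

17 years old


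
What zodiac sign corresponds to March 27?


Date: March 27
Conventional tropical zodiac dates: Aries from March 21 onward; Taurus starts April 20
March 27 falls within the Aries range

Aries


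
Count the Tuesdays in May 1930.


May 1930 has 31 days
Anchor: Jan 1, 1930. With p = 1930 - 1 = 1929: (p + p//4 - p//100 + p//400) mod 7 = (1929 + 482 - 19 + 4) mod 7 = 2396 mod 7 = 2 -> Wednesday (Mon=0 ... Sun=6)
Days before May (Jan-Apr): 120; May 1 index = (2 + 120) mod 7 = 3 -> Thursday
First Tuesday is May 6
Tuesdays: 6, 13, 20, 27

4 Tuesdays


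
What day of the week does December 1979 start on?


Target: December 1, 1979
Anchor: Jan 1, 1979. With p = 1979 - 1 = 1978: (p + p//4 - p//100 + p//400) mod 7 = (1978 + 494 - 19 + 4) mod 7 = 2457 mod 7 = 0 -> Monday (Mon=0 ... Sun=6)
Days before December (Jan-Nov): 334 days
Weekday index = (0 + 334) mod 7 = 5

Saturday


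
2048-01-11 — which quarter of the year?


Month: January (month 1)
Q1: Jan-Mar, Q2: Apr-Jun, Q3: Jul-Sep, Q4: Oct-Dec

Q1


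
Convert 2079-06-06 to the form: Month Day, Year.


ISO 2079-06-06 parses as year=2079, month=06, day=06
Month 6 -> June

June 6, 2079


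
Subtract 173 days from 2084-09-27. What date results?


Start: 2084-09-27, subtract 173 days
Back 27 days from September 27 reaches August 31, 2084 -> 146 left
August 2084 has 31 days -> back to July 31, 2084 -> 115 left
July 2084 has 31 days -> back to June 30, 2084 -> 84 left
June 2084 has 30 days -> back to May 31, 2084 -> 54 left
May 2084 has 31 days -> back to April 30, 2084 -> 23 left
April 2084: 30 - 23 = 7 -> lands on April 7

Result: 2084-04-07


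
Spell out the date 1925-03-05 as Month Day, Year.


ISO 1925-03-05 parses as year=1925, month=03, day=05
Month 3 -> March

March 5, 1925


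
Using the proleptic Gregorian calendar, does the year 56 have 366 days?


Gregorian leap year rule: divisible by 4, but not by 100, unless also by 400.
56 is divisible by 4 but not 100 -> leap year

Yes


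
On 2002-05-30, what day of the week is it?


Date: May 30, 2002
Anchor: Jan 1, 2002. With p = 2002 - 1 = 2001: (p + p//4 - p//100 + p//400) mod 7 = (2001 + 500 - 20 + 5) mod 7 = 2486 mod 7 = 1 -> Tuesday (Mon=0 ... Sun=6)
Days before May (Jan-Apr): 120; offset = 120 + 30 - 1 = 149
Weekday index = (1 + 149) mod 7 = 3

Day of the week: Thursday


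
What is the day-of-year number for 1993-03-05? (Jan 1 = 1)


Date: March 5, 1993
Days in months 1 through 2: 59
Plus 5 days in March

Day of year: 64


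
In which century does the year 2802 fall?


Century = (year - 1) // 100 + 1
= (2802 - 1) // 100 + 1
= 2801 // 100 + 1
= 28 + 1

29th century


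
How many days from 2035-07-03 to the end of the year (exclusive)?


Day of year: 184 of 365
Remaining = 365 - 184

181 days


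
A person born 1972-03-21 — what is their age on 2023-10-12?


Birth: 1972-03-21
Reference: 2023-10-12
Year difference: 2023 - 1972 = 51

51 years old


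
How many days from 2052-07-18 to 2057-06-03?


From 2052-07-18 to 2057-06-03
2052-07-18: days before July = 31 + 29 + 31 + 30 + 31 + 30 = 182 (2052 is a leap year); day of year = 182 + 18 = 200
2057-06-03: days before June = 31 + 28 + 31 + 30 + 31 = 151 (2057 is not a leap year); day of year = 151 + 3 = 154
Rest of 2052: 366 - 200 = 166
Full years 2053 (365), 2054 (365), 2055 (365), 2056 (366): 1461
Total = 166 + 1461 + 154 = 1781

1781 days


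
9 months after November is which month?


November is month 11
11 + 9 = 20; wrap: 20 - 12 = 8

August


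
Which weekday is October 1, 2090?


Target: October 1, 2090
Anchor: Jan 1, 2090. With p = 2090 - 1 = 2089: (p + p//4 - p//100 + p//400) mod 7 = (2089 + 522 - 20 + 5) mod 7 = 2596 mod 7 = 6 -> Sunday (Mon=0 ... Sun=6)
Days before October (Jan-Sep): 273 days
Weekday index = (6 + 273) mod 7 = 6

Sunday


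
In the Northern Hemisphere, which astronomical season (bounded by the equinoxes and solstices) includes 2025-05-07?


Date: May 7
Astronomical Spring (approx.; exact equinox/solstice day varies by year): March 20 to June 20
May 7 falls within the Spring window

Spring


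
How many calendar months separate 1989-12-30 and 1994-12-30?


From December 1989 to December 1994
5 years * 12 = 60 months = 60

60 months


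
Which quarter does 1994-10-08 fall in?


Month: October (month 10)
Q1: Jan-Mar, Q2: Apr-Jun, Q3: Jul-Sep, Q4: Oct-Dec

Q4


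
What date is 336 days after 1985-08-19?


Start: 1985-08-19, add 336 days
August 1985 has 31 days: 31 - 19 = 12 days to August 31 -> 324 left
September 1985 has 30 days -> 294 left
October 1985 has 31 days -> 263 left
November 1985 has 30 days -> 233 left
December 1985 has 31 days -> 202 left
January 1986 has 31 days -> 171 left
February 1986 has 28 days -> 143 left
March 1986 has 31 days -> 112 left
April 1986 has 30 days -> 82 left
May 1986 has 31 days -> 51 left
June 1986 has 30 days -> 21 left
July 1986: 21 <= 31 -> lands on July 21

Result: 1986-07-21
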